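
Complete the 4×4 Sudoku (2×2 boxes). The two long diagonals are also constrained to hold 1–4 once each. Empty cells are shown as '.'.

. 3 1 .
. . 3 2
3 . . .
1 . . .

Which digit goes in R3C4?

R1C4 = 4 (sole candidate).
R2C1 = 4 (sole candidate).
R2C2 = 1 (sole candidate).
R3C2 = 2 (sole candidate).
R3C3 = 4 (sole candidate).
R3C4 = 1: row 3 has {2,3,4}; col 4 has {2,4}; box has {4} → only 1 remains.

1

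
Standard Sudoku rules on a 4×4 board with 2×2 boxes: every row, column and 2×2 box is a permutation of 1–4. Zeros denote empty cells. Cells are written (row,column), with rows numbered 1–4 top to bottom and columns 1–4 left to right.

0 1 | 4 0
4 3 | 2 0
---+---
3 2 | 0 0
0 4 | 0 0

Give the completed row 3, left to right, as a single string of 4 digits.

3214

(1,1) = 2 (sole candidate).
(1,4) = 3 (sole candidate).
(2,4) = 1 (sole candidate).
(3,3) = 1: row 3 has {2,3}; col 3 has {2,4}; box has {} → only 1 remains.
(3,4) = 4: row 3 has {1,2,3}; col 4 has {1,3}; box has {1} → only 4 remains.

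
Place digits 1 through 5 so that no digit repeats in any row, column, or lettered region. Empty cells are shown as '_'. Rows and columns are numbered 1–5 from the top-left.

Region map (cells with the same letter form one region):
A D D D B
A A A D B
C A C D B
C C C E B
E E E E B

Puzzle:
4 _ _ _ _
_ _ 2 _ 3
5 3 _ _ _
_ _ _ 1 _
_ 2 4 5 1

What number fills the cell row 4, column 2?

4

row 2, column 1 = 1: row 2 has {2,3}; col 1 has {4,5}; region has {2,3,4} → only 1 remains.
row 2, column 2 = 5: row 2 has {1,2,3}; col 2 has {2,3}; region has {1,2,3,4} → only 5 remains.
row 2, column 4 = 4: row 2 has {1,2,3,5}; col 4 has {1,5}; region has {} → only 4 remains.
row 3, column 3 = 1: row 3 has {3,5}; col 3 has {2,4}; region has {5} → only 1 remains.
row 3, column 4 = 2: row 3 has {1,3,5}; col 4 has {1,4,5}; region has {4} → only 2 remains.
row 3, column 5 = 4: row 3 has {1,2,3,5}; col 5 has {1,3}; region has {1,3} → only 4 remains.
row 4, column 2 = 4: row 4 has {1}; col 2 has {2,3,5}; region has {1,5} → only 4 remains.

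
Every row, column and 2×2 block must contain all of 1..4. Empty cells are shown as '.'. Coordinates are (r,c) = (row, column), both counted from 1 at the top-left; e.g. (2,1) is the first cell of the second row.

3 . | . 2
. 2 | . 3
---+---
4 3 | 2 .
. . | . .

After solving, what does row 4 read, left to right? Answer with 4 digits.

(2,1) = 1: row 2 has {2,3}; col 1 has {3,4}; box has {2,3} → only 1 remains.
(2,3) = 4: row 2 has {1,2,3}; col 3 has {2}; box has {2,3} → only 4 remains.
(3,4) = 1: row 3 has {2,3,4}; col 4 has {2,3}; box has {2} → only 1 remains.
(4,1) = 2: row 4 has {}; col 1 has {1,3,4}; box has {3,4} → only 2 remains.
(4,2) = 1: row 4 has {2}; col 2 has {2,3}; box has {2,3,4} → only 1 remains.
(4,3) = 3: row 4 has {1,2}; col 3 has {2,4}; box has {1,2} → only 3 remains.
(4,4) = 4: row 4 has {1,2,3}; col 4 has {1,2,3}; box has {1,2,3} → only 4 remains.

2134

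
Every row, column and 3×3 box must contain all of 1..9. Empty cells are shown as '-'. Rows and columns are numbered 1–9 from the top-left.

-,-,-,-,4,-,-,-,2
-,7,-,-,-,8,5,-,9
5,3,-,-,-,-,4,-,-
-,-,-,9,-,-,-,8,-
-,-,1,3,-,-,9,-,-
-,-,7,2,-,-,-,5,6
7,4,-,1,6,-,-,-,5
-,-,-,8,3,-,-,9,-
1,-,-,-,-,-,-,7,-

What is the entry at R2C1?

R2C4 = 6 (sole candidate).
R3C4 = 7 (sole candidate).
R1C4 = 5 (sole candidate).
R9C4 = 4 (sole candidate).
R1C7 = 7 (hidden single in row 1).
R2C8 = 3 (hidden single in row 2).
R7C8 = 2 (sole candidate).
R5C8 = 4 (sole candidate).
R5C9 = 7 (sole candidate).
R7C6 = 9 (sole candidate).
R1C6 = 3 (hidden single in row 1).
R2C5 = 1 (hidden single in row 2).
R3C6 = 2 (sole candidate).
R6C5 = 8 (sole candidate).
R9C6 = 5 (sole candidate).
R3C5 = 9 (sole candidate).
R5C5 = 5 (sole candidate).
R5C6 = 6 (sole candidate).
R6C2 = 9 (sole candidate).
R8C6 = 7 (sole candidate).
R9C5 = 2 (sole candidate).
R4C5 = 7 (sole candidate).
R8C9 = 4 (hidden single in row 8).
R8C7 = 1 (hidden single in row 8).
R6C7 = 3 (sole candidate).
R7C7 = 8 (sole candidate).
R9C7 = 6 (sole candidate).
R9C9 = 3 (sole candidate).
R4C7 = 2 (sole candidate).
R4C9 = 1 (sole candidate).
R6C1 = 4 (sole candidate).
R6C6 = 1 (sole candidate).
R7C3 = 3 (sole candidate).
R9C2 = 8 (sole candidate).
R9C3 = 9 (sole candidate).
R2C1 = 2: row 2 has {1,3,5,6,7,8,9}; col 1 has {1,4,5,7}; box has {3,5,7} → only 2 remains.

2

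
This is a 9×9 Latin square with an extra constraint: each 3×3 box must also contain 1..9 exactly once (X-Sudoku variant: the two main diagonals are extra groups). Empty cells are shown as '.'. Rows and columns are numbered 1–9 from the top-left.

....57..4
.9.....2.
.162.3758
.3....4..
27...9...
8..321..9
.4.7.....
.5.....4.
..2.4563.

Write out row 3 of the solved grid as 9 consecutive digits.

r1c1 = 3 (sole candidate).
r1c3 = 8 (sole candidate).
r3c1 = 4: row 3 has {1,2,3,5,6,7,8}; col 1 has {2,3,8}; box has {1,3,6,8,9} → only 4 remains.
r3c5 = 9: row 3 has {1,2,3,4,5,6,7,8}; col 5 has {2,4,5}; box has {2,3,5,7} → only 9 remains.

416293758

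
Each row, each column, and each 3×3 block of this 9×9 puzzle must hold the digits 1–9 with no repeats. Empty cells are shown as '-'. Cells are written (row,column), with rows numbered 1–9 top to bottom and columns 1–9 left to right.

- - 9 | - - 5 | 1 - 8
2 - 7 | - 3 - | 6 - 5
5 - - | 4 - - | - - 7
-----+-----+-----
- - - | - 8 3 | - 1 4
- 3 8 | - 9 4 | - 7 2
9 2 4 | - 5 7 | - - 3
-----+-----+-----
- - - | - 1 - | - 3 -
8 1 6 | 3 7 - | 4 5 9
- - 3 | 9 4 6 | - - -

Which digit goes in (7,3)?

(3,3) = 1: row 3 has {4,5,7}; col 3 has {3,4,6,7,8,9}; box has {2,5,7,9} → only 1 remains.
(4,3) = 5: row 4 has {1,3,4,8}; col 3 has {1,3,4,6,7,8,9}; box has {2,3,4,8,9} → only 5 remains.
(4,7) = 9: row 4 has {1,3,4,5,8}; col 7 has {1,4,6}; box has {1,2,3,4,7} → only 9 remains.
(5,7) = 5: row 5 has {2,3,4,7,8,9}; col 7 has {1,4,6,9}; box has {1,2,3,4,7,9} → only 5 remains.
(6,7) = 8: row 6 has {2,3,4,5,7,9}; col 7 has {1,4,5,6,9}; box has {1,2,3,4,5,7,9} → only 8 remains.
(6,8) = 6: row 6 has {2,3,4,5,7,8,9}; col 8 has {1,3,5,7}; box has {1,2,3,4,5,7,8,9} → only 6 remains.
(7,3) = 2: row 7 has {1,3}; col 3 has {1,3,4,5,6,7,8,9}; box has {1,3,6,8} → only 2 remains.

2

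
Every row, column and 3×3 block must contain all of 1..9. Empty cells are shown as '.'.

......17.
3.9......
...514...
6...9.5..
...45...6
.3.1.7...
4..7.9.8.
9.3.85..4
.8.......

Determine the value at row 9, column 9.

7

row 2, column 2 = 1 (hidden single in row 2).
row 2, column 5 = 7 (hidden single in row 2).
row 6, column 5 = 6 (hidden single in row 6).
row 8, column 8 = 1 (hidden single in row 8).
row 7, column 3 = 1 (hidden single in row 7).
row 4, column 9 = 1 (hidden single in row 4).
row 5, column 1 = 1 (hidden single in row 5).
row 9, column 6 = 1 (hidden single in row 9).
row 9, column 5 = 4 (hidden single in row 9).
row 5, column 2 = 9 (hidden single in column 2).
row 1, column 4 = 9 (hidden single in column 4).
row 9, column 9 = 7: in column 9, 7 can only go here (every other open cell in that column sees a 7).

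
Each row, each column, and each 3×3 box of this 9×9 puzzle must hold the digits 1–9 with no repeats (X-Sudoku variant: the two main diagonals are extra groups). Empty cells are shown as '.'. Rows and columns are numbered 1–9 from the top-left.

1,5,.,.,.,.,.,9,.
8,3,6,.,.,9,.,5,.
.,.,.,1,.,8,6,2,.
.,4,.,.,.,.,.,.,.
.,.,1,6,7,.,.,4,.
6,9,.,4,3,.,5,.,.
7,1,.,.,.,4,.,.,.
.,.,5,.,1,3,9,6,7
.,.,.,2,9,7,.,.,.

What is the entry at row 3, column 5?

row 2, column 4 = 7: row 2 has {3,5,6,8,9}; col 4 has {1,2,4,6}; box has {1,8,9} → only 7 remains.
row 3, column 2 = 7: row 3 has {1,2,6,8}; col 2 has {1,3,4,5,9}; box has {1,3,5,6,8} → only 7 remains.
row 6, column 6 = 2: row 6 has {3,4,5,6,9}; col 6 has {3,4,7,8,9}; box has {3,4,6,7}; main diagonal has {1,3,6,7} → only 2 remains.
row 7, column 7 = 8: row 7 has {1,4,7}; col 7 has {5,6,9}; box has {6,7,9}; main diagonal has {1,2,3,6,7} → only 8 remains.
row 7, column 8 = 3: row 7 has {1,4,7,8}; col 8 has {2,4,5,6,9}; box has {6,7,8,9} → only 3 remains.
row 8, column 4 = 8: row 8 has {1,3,5,6,7,9}; col 4 has {1,2,4,6,7}; box has {1,2,3,4,7,9} → only 8 remains.
row 9, column 1 = 3: row 9 has {2,7,9}; col 1 has {1,6,7,8}; box has {1,5,7}; anti-diagonal has {4,5,6,7} → only 3 remains.
row 9, column 8 = 1: row 9 has {2,3,7,9}; col 8 has {2,3,4,5,6,9}; box has {3,6,7,8,9} → only 1 remains.
row 1, column 4 = 3: row 1 has {1,5,9}; col 4 has {1,2,4,6,7,8}; box has {1,7,8,9} → only 3 remains.
row 1, column 6 = 6: row 1 has {1,3,5,9}; col 6 has {2,3,4,7,8,9}; box has {1,3,7,8,9} → only 6 remains.
row 1, column 9 = 8: row 1 has {1,3,5,6,9}; col 9 has {7}; box has {2,5,6,9}; anti-diagonal has {3,4,5,6,7} → only 8 remains.
row 4, column 6 = 1: row 4 has {4}; col 6 has {2,3,4,6,7,8,9}; box has {2,3,4,6,7}; anti-diagonal has {3,4,5,6,7,8} → only 1 remains.
row 5, column 6 = 5: row 5 has {1,4,6,7}; col 6 has {1,2,3,4,6,7,8,9}; box has {1,2,3,4,6,7} → only 5 remains.
row 6, column 9 = 1: row 6 has {2,3,4,5,6,9}; col 9 has {7,8}; box has {4,5} → only 1 remains.
row 7, column 4 = 5: row 7 has {1,3,4,7,8}; col 4 has {1,2,3,4,6,7,8}; box has {1,2,3,4,7,8,9} → only 5 remains.
row 7, column 5 = 6: row 7 has {1,3,4,5,7,8}; col 5 has {1,3,7,9}; box has {1,2,3,4,5,7,8,9} → only 6 remains.
row 7, column 9 = 2: row 7 has {1,3,4,5,6,7,8}; col 9 has {1,7,8}; box has {1,3,6,7,8,9} → only 2 remains.
row 8, column 2 = 2: row 8 has {1,3,5,6,7,8,9}; col 2 has {1,3,4,5,7,9}; box has {1,3,5,7}; anti-diagonal has {1,3,4,5,6,7,8} → only 2 remains.
row 9, column 7 = 4: row 9 has {1,2,3,7,9}; col 7 has {5,6,8,9}; box has {1,2,3,6,7,8,9} → only 4 remains.
row 9, column 9 = 5: row 9 has {1,2,3,4,7,9}; col 9 has {1,2,7,8}; box has {1,2,3,4,6,7,8,9}; main diagonal has {1,2,3,6,7,8} → only 5 remains.
row 1, column 7 = 7: row 1 has {1,3,5,6,8,9}; col 7 has {4,5,6,8,9}; box has {2,5,6,8,9} → only 7 remains.
row 2, column 7 = 1: row 2 has {3,5,6,7,8,9}; col 7 has {4,5,6,7,8,9}; box has {2,5,6,7,8,9} → only 1 remains.
row 2, column 9 = 4: row 2 has {1,3,5,6,7,8,9}; col 9 has {1,2,5,7,8}; box has {1,2,5,6,7,8,9} → only 4 remains.
row 3, column 9 = 3: row 3 has {1,2,6,7,8}; col 9 has {1,2,4,5,7,8}; box has {1,2,4,5,6,7,8,9} → only 3 remains.
row 4, column 4 = 9: row 4 has {1,4}; col 4 has {1,2,3,4,5,6,7,8}; box has {1,2,3,4,5,6,7}; main diagonal has {1,2,3,5,6,7,8} → only 9 remains.
row 4, column 5 = 8: row 4 has {1,4,9}; col 5 has {1,3,6,7,9}; box has {1,2,3,4,5,6,7,9} → only 8 remains.
row 4, column 8 = 7: row 4 has {1,4,8,9}; col 8 has {1,2,3,4,5,6,9}; box has {1,4,5} → only 7 remains.
row 4, column 9 = 6: row 4 has {1,4,7,8,9}; col 9 has {1,2,3,4,5,7,8}; box has {1,4,5,7} → only 6 remains.
row 5, column 1 = 2: row 5 has {1,4,5,6,7}; col 1 has {1,3,6,7,8}; box has {1,4,6,9} → only 2 remains.
row 5, column 2 = 8: row 5 has {1,2,4,5,6,7}; col 2 has {1,2,3,4,5,7,9}; box has {1,2,4,6,9} → only 8 remains.
row 5, column 7 = 3: row 5 has {1,2,4,5,6,7,8}; col 7 has {1,4,5,6,7,8,9}; box has {1,4,5,6,7} → only 3 remains.
row 5, column 9 = 9: row 5 has {1,2,3,4,5,6,7,8}; col 9 has {1,2,3,4,5,6,7,8}; box has {1,3,4,5,6,7} → only 9 remains.
row 6, column 3 = 7: row 6 has {1,2,3,4,5,6,9}; col 3 has {1,5,6}; box has {1,2,4,6,8,9} → only 7 remains.
row 6, column 8 = 8: row 6 has {1,2,3,4,5,6,7,9}; col 8 has {1,2,3,4,5,6,7,9}; box has {1,3,4,5,6,7,9} → only 8 remains.
row 7, column 3 = 9: row 7 has {1,2,3,4,5,6,7,8}; col 3 has {1,5,6,7}; box has {1,2,3,5,7}; anti-diagonal has {1,2,3,4,5,6,7,8} → only 9 remains.
row 8, column 1 = 4: row 8 has {1,2,3,5,6,7,8,9}; col 1 has {1,2,3,6,7,8}; box has {1,2,3,5,7,9} → only 4 remains.
row 9, column 2 = 6: row 9 has {1,2,3,4,5,7,9}; col 2 has {1,2,3,4,5,7,8,9}; box has {1,2,3,4,5,7,9} → only 6 remains.
row 9, column 3 = 8: row 9 has {1,2,3,4,5,6,7,9}; col 3 has {1,5,6,7,9}; box has {1,2,3,4,5,6,7,9} → only 8 remains.
row 2, column 5 = 2: row 2 has {1,3,4,5,6,7,8,9}; col 5 has {1,3,6,7,8,9}; box has {1,3,6,7,8,9} → only 2 remains.
row 3, column 1 = 9: row 3 has {1,2,3,6,7,8}; col 1 has {1,2,3,4,6,7,8}; box has {1,3,5,6,7,8} → only 9 remains.
row 3, column 3 = 4: row 3 has {1,2,3,6,7,8,9}; col 3 has {1,5,6,7,8,9}; box has {1,3,5,6,7,8,9}; main diagonal has {1,2,3,5,6,7,8,9} → only 4 remains.
row 3, column 5 = 5: row 3 has {1,2,3,4,6,7,8,9}; col 5 has {1,2,3,6,7,8,9}; box has {1,2,3,6,7,8,9} → only 5 remains.

5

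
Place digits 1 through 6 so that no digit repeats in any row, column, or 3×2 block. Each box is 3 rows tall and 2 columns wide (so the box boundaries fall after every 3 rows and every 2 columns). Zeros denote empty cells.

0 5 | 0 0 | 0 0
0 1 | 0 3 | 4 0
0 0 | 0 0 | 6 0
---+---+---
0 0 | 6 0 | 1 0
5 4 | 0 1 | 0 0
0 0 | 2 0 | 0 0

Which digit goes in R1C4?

6

R2C3 = 5: row 2 has {1,3,4}; col 3 has {2,6}; box has {3} → only 5 remains.
R2C6 = 2: row 2 has {1,3,4,5}; col 6 has {}; box has {4,6} → only 2 remains.
R5C3 = 3: row 5 has {1,4,5}; col 3 has {2,5,6}; box has {1,2,6} → only 3 remains.
R5C5 = 2: row 5 has {1,3,4,5}; col 5 has {1,4,6}; box has {1} → only 2 remains.
R5C6 = 6: row 5 has {1,2,3,4,5}; col 6 has {2}; box has {1,2} → only 6 remains.
R1C5 = 3: row 1 has {5}; col 5 has {1,2,4,6}; box has {2,4,6} → only 3 remains.
R1C6 = 1: row 1 has {3,5}; col 6 has {2,6}; box has {2,3,4,6} → only 1 remains.
R2C1 = 6: row 2 has {1,2,3,4,5}; col 1 has {5}; box has {1,5} → only 6 remains.
R3C6 = 5: row 3 has {6}; col 6 has {1,2,6}; box has {1,2,3,4,6} → only 5 remains.
R6C5 = 5: row 6 has {2}; col 5 has {1,2,3,4,6}; box has {1,2,6} → only 5 remains.
R1C3 = 4: row 1 has {1,3,5}; col 3 has {2,3,5,6}; box has {3,5} → only 4 remains.
R3C3 = 1: row 3 has {5,6}; col 3 has {2,3,4,5,6}; box has {3,4,5} → only 1 remains.
R3C4 = 2: row 3 has {1,5,6}; col 4 has {1,3}; box has {1,3,4,5} → only 2 remains.
R6C4 = 4: row 6 has {2,5}; col 4 has {1,2,3}; box has {1,2,3,6} → only 4 remains.
R6C6 = 3: row 6 has {2,4,5}; col 6 has {1,2,5,6}; box has {1,2,5,6} → only 3 remains.
R1C1 = 2: row 1 has {1,3,4,5}; col 1 has {5,6}; box has {1,5,6} → only 2 remains.
R1C4 = 6: row 1 has {1,2,3,4,5}; col 4 has {1,2,3,4}; box has {1,2,3,4,5} → only 6 remains.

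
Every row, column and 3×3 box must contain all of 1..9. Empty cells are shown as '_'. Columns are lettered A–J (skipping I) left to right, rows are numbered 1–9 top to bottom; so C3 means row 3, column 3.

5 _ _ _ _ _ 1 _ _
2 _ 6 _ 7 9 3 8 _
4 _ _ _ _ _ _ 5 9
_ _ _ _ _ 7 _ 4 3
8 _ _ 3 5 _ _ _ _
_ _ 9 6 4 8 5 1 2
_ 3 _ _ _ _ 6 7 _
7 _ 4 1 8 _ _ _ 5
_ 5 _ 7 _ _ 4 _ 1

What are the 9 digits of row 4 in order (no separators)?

625917843

B2 = 1 (sole candidate).
J2 = 4 (sole candidate).
A6 = 3 (sole candidate).
B6 = 7 (sole candidate).
J7 = 8 (sole candidate).
D2 = 5 (sole candidate).
B3 = 8 (sole candidate).
D3 = 2 (sole candidate).
G3 = 7 (sole candidate).
D4 = 9: row 4 has {3,4,7}; col 4 has {1,2,3,5,6,7}; box has {3,4,5,6,7,8} → only 9 remains.
G4 = 8: row 4 has {3,4,7,9}; col 7 has {1,3,4,5,6,7}; box has {1,2,3,4,5} → only 8 remains.
G5 = 9 (sole candidate).
H5 = 6 (sole candidate).
J5 = 7 (sole candidate).
D7 = 4 (sole candidate).
G8 = 2 (sole candidate).
B1 = 9 (sole candidate).
D1 = 8 (sole candidate).
H1 = 2 (sole candidate).
J1 = 6 (sole candidate).
C3 = 3 (sole candidate).
B8 = 6 (sole candidate).
F8 = 3 (sole candidate).
H8 = 9 (sole candidate).
A9 = 9 (sole candidate).
H9 = 3 (sole candidate).
C1 = 7 (sole candidate).
E1 = 3 (sole candidate).
F1 = 4 (sole candidate).
B4 = 2: row 4 has {3,4,7,8,9}; col 2 has {1,3,5,6,7,8,9}; box has {3,7,8,9} → only 2 remains.
E4 = 1: row 4 has {2,3,4,7,8,9}; col 5 has {3,4,5,7,8}; box has {3,4,5,6,7,8,9} → only 1 remains.
B5 = 4 (sole candidate).
C5 = 1 (sole candidate).
F5 = 2 (sole candidate).
A7 = 1 (sole candidate).
C7 = 2 (sole candidate).
E7 = 9 (sole candidate).
F7 = 5 (sole candidate).
C9 = 8 (sole candidate).
F9 = 6 (sole candidate).
E3 = 6 (sole candidate).
F3 = 1 (sole candidate).
A4 = 6: row 4 has {1,2,3,4,7,8,9}; col 1 has {1,2,3,4,5,7,8,9}; box has {1,2,3,4,7,8,9} → only 6 remains.
C4 = 5: row 4 has {1,2,3,4,6,7,8,9}; col 3 has {1,2,3,4,6,7,8,9}; box has {1,2,3,4,6,7,8,9} → only 5 remains.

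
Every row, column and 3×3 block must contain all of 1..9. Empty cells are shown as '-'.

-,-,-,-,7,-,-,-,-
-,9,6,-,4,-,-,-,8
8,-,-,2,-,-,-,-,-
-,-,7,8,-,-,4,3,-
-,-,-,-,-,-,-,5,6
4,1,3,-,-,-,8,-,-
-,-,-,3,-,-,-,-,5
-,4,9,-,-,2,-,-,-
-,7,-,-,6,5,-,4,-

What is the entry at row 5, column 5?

row 1, column 6 = 8: in row 1, 8 can only go here (every other open cell in that row sees an 8).
row 7, column 6 = 4: in row 7, 4 can only go here (every other open cell in that row sees a 4).
row 5, column 4 = 4: in row 5, 4 can only go here (every other open cell in that row sees a 4).
row 8, column 1 = 5: in row 8, 5 can only go here (every other open cell in that row sees a 5).
row 9, column 3 = 8: in row 9, 8 can only go here (every other open cell in that row sees an 8).
row 5, column 3 = 2: row 5 has {4,5,6}; col 3 has {3,6,7,8,9}; box has {1,3,4,7} → only 2 remains.
row 7, column 3 = 1: row 7 has {3,4,5}; col 3 has {2,3,6,7,8,9}; box has {4,5,7,8,9} → only 1 remains.
row 5, column 1 = 9: row 5 has {2,4,5,6}; col 1 has {4,5,8}; box has {1,2,3,4,7} → only 9 remains.
row 5, column 2 = 8: row 5 has {2,4,5,6,9}; col 2 has {1,4,7,9}; box has {1,2,3,4,7,9} → only 8 remains.
row 4, column 1 = 6: row 4 has {3,4,7,8}; col 1 has {4,5,8,9}; box has {1,2,3,4,7,8,9} → only 6 remains.
row 4, column 2 = 5: row 4 has {3,4,6,7,8}; col 2 has {1,4,7,8,9}; box has {1,2,3,4,6,7,8,9} → only 5 remains.
row 7, column 1 = 2: row 7 has {1,3,4,5}; col 1 has {4,5,6,8,9}; box has {1,4,5,7,8,9} → only 2 remains.
row 7, column 2 = 6: row 7 has {1,2,3,4,5}; col 2 has {1,4,5,7,8,9}; box has {1,2,4,5,7,8,9} → only 6 remains.
row 9, column 1 = 3: row 9 has {4,5,6,7,8}; col 1 has {2,4,5,6,8,9}; box has {1,2,4,5,6,7,8,9} → only 3 remains.
row 1, column 1 = 1: row 1 has {7,8}; col 1 has {2,3,4,5,6,8,9}; box has {6,8,9} → only 1 remains.
row 2, column 1 = 7: row 2 has {4,6,8,9}; col 1 has {1,2,3,4,5,6,8,9}; box has {1,6,8,9} → only 7 remains.
row 3, column 2 = 3: row 3 has {2,8}; col 2 has {1,4,5,6,7,8,9}; box has {1,6,7,8,9} → only 3 remains.
row 1, column 2 = 2: row 1 has {1,7,8}; col 2 has {1,3,4,5,6,7,8,9}; box has {1,3,6,7,8,9} → only 2 remains.
row 5, column 5 = 3: in column 5, 3 can only go here (every other open cell in that column sees a 3).

3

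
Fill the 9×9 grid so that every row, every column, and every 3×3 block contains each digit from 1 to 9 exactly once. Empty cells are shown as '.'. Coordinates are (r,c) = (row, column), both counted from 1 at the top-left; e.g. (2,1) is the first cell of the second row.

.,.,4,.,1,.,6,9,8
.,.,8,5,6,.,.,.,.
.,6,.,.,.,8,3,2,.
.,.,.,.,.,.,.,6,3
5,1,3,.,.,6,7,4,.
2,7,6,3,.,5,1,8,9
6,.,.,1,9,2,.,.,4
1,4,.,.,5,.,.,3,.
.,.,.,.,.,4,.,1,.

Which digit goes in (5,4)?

9

(2,7) = 4: row 2 has {5,6,8}; col 7 has {1,3,6,7}; box has {2,3,6,8,9} → only 4 remains.
(2,8) = 7: row 2 has {4,5,6,8}; col 8 has {1,2,3,4,6,8,9}; box has {2,3,4,6,8,9} → only 7 remains.
(2,9) = 1: row 2 has {4,5,6,7,8}; col 9 has {3,4,8,9}; box has {2,3,4,6,7,8,9} → only 1 remains.
(3,9) = 5: row 3 has {2,3,6,8}; col 9 has {1,3,4,8,9}; box has {1,2,3,4,6,7,8,9} → only 5 remains.
(4,3) = 9: row 4 has {3,6}; col 3 has {3,4,6,8}; box has {1,2,3,5,6,7} → only 9 remains.
(5,9) = 2: row 5 has {1,3,4,5,6,7}; col 9 has {1,3,4,5,8,9}; box has {1,3,4,6,7,8,9} → only 2 remains.
(6,5) = 4: row 6 has {1,2,3,5,6,7,8,9}; col 5 has {1,5,6,9}; box has {3,5,6} → only 4 remains.
(7,8) = 5: row 7 has {1,2,4,6,9}; col 8 has {1,2,3,4,6,7,8,9}; box has {1,3,4} → only 5 remains.
(8,6) = 7: row 8 has {1,3,4,5}; col 6 has {2,4,5,6,8}; box has {1,2,4,5,9} → only 7 remains.
(8,9) = 6: row 8 has {1,3,4,5,7}; col 9 has {1,2,3,4,5,8,9}; box has {1,3,4,5} → only 6 remains.
(9,9) = 7: row 9 has {1,4}; col 9 has {1,2,3,4,5,6,8,9}; box has {1,3,4,5,6} → only 7 remains.
(1,6) = 3: row 1 has {1,4,6,8,9}; col 6 has {2,4,5,6,7,8}; box has {1,5,6,8} → only 3 remains.
(2,6) = 9: row 2 has {1,4,5,6,7,8}; col 6 has {2,3,4,5,6,7,8}; box has {1,3,5,6,8} → only 9 remains.
(3,5) = 7: row 3 has {2,3,5,6,8}; col 5 has {1,4,5,6,9}; box has {1,3,5,6,8,9} → only 7 remains.
(4,2) = 8: row 4 has {3,6,9}; col 2 has {1,4,6,7}; box has {1,2,3,5,6,7,9} → only 8 remains.
(4,5) = 2: row 4 has {3,6,8,9}; col 5 has {1,4,5,6,7,9}; box has {3,4,5,6} → only 2 remains.
(4,6) = 1: row 4 has {2,3,6,8,9}; col 6 has {2,3,4,5,6,7,8,9}; box has {2,3,4,5,6} → only 1 remains.
(4,7) = 5: row 4 has {1,2,3,6,8,9}; col 7 has {1,3,4,6,7}; box has {1,2,3,4,6,7,8,9} → only 5 remains.
(5,5) = 8: row 5 has {1,2,3,4,5,6,7}; col 5 has {1,2,4,5,6,7,9}; box has {1,2,3,4,5,6} → only 8 remains.
(7,2) = 3: row 7 has {1,2,4,5,6,9}; col 2 has {1,4,6,7,8}; box has {1,4,6} → only 3 remains.
(7,3) = 7: row 7 has {1,2,3,4,5,6,9}; col 3 has {3,4,6,8,9}; box has {1,3,4,6} → only 7 remains.
(7,7) = 8: row 7 has {1,2,3,4,5,6,7,9}; col 7 has {1,3,4,5,6,7}; box has {1,3,4,5,6,7} → only 8 remains.
(8,3) = 2: row 8 has {1,3,4,5,6,7}; col 3 has {3,4,6,7,8,9}; box has {1,3,4,6,7} → only 2 remains.
(8,4) = 8: row 8 has {1,2,3,4,5,6,7}; col 4 has {1,3,5}; box has {1,2,4,5,7,9} → only 8 remains.
(8,7) = 9: row 8 has {1,2,3,4,5,6,7,8}; col 7 has {1,3,4,5,6,7,8}; box has {1,3,4,5,6,7,8} → only 9 remains.
(9,3) = 5: row 9 has {1,4,7}; col 3 has {2,3,4,6,7,8,9}; box has {1,2,3,4,6,7} → only 5 remains.
(9,4) = 6: row 9 has {1,4,5,7}; col 4 has {1,3,5,8}; box has {1,2,4,5,7,8,9} → only 6 remains.
(9,5) = 3: row 9 has {1,4,5,6,7}; col 5 has {1,2,4,5,6,7,8,9}; box has {1,2,4,5,6,7,8,9} → only 3 remains.
(9,7) = 2: row 9 has {1,3,4,5,6,7}; col 7 has {1,3,4,5,6,7,8,9}; box has {1,3,4,5,6,7,8,9} → only 2 remains.
(1,1) = 7: row 1 has {1,3,4,6,8,9}; col 1 has {1,2,5,6}; box has {4,6,8} → only 7 remains.
(1,4) = 2: row 1 has {1,3,4,6,7,8,9}; col 4 has {1,3,5,6,8}; box has {1,3,5,6,7,8,9} → only 2 remains.
(2,1) = 3: row 2 has {1,4,5,6,7,8,9}; col 1 has {1,2,5,6,7}; box has {4,6,7,8} → only 3 remains.
(2,2) = 2: row 2 has {1,3,4,5,6,7,8,9}; col 2 has {1,3,4,6,7,8}; box has {3,4,6,7,8} → only 2 remains.
(3,1) = 9: row 3 has {2,3,5,6,7,8}; col 1 has {1,2,3,5,6,7}; box has {2,3,4,6,7,8} → only 9 remains.
(3,3) = 1: row 3 has {2,3,5,6,7,8,9}; col 3 has {2,3,4,5,6,7,8,9}; box has {2,3,4,6,7,8,9} → only 1 remains.
(3,4) = 4: row 3 has {1,2,3,5,6,7,8,9}; col 4 has {1,2,3,5,6,8}; box has {1,2,3,5,6,7,8,9} → only 4 remains.
(4,1) = 4: row 4 has {1,2,3,5,6,8,9}; col 1 has {1,2,3,5,6,7,9}; box has {1,2,3,5,6,7,8,9} → only 4 remains.
(4,4) = 7: row 4 has {1,2,3,4,5,6,8,9}; col 4 has {1,2,3,4,5,6,8}; box has {1,2,3,4,5,6,8} → only 7 remains.
(5,4) = 9: row 5 has {1,2,3,4,5,6,7,8}; col 4 has {1,2,3,4,5,6,7,8}; box has {1,2,3,4,5,6,7,8} → only 9 remains.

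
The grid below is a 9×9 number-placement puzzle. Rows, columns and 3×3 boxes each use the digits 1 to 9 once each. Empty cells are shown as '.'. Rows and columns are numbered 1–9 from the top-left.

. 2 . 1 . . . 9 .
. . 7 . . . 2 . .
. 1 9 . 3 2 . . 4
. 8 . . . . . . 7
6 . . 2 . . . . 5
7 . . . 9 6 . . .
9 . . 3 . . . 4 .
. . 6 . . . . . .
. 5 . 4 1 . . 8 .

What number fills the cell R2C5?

8

R4C4 = 5: row 4 has {7,8}; col 4 has {1,2,3,4}; box has {2,6,9} → only 5 remains.
R4C5 = 4: row 4 has {5,7,8}; col 5 has {1,3,9}; box has {2,5,6,9} → only 4 remains.
R6C4 = 8: row 6 has {6,7,9}; col 4 has {1,2,3,4,5}; box has {2,4,5,6,9} → only 8 remains.
R7C2 = 7: row 7 has {3,4,9}; col 2 has {1,2,5,8}; box has {5,6,9} → only 7 remains.
R5C5 = 7: row 5 has {2,5,6}; col 5 has {1,3,4,9}; box has {2,4,5,6,8,9} → only 7 remains.
R4C7 = 9: in row 4, 9 can only go here (every other open cell in that row sees a 9).
R4C8 = 6: in row 4, 6 can only go here (every other open cell in that row sees a 6).
R5C7 = 8: in row 5, 8 can only go here (every other open cell in that row sees an 8).
R5C2 = 9: in row 5, 9 can only go here (every other open cell in that row sees a 9).
R3C1 = 8: in row 3, 8 can only go here (every other open cell in that row sees an 8).
R5C3 = 4: in row 5, 4 can only go here (every other open cell in that row sees a 4).
R6C2 = 3: row 6 has {6,7,8,9}; col 2 has {1,2,5,7,8,9}; box has {4,6,7,8,9} → only 3 remains.
R8C2 = 4: row 8 has {6}; col 2 has {1,2,3,5,7,8,9}; box has {5,6,7,9} → only 4 remains.
R2C2 = 6: row 2 has {2,7}; col 2 has {1,2,3,4,5,7,8,9}; box has {1,2,7,8,9} → only 6 remains.
R2C4 = 9: row 2 has {2,6,7}; col 4 has {1,2,3,4,5,8}; box has {1,2,3} → only 9 remains.
R8C4 = 7: row 8 has {4,6}; col 4 has {1,2,3,4,5,8,9}; box has {1,3,4} → only 7 remains.
R9C6 = 9: row 9 has {1,4,5,8}; col 6 has {2,6}; box has {1,3,4,7} → only 9 remains.
R3C4 = 6: row 3 has {1,2,3,4,8,9}; col 4 has {1,2,3,4,5,7,8,9}; box has {1,2,3,9} → only 6 remains.
R4C6 = 3: in row 4, 3 can only go here (every other open cell in that row sees a 3).
R5C6 = 1: row 5 has {2,4,5,6,7,8,9}; col 6 has {2,3,6,9}; box has {2,3,4,5,6,7,8,9} → only 1 remains.
R5C8 = 3: row 5 has {1,2,4,5,6,7,8,9}; col 8 has {4,6,8,9}; box has {5,6,7,8,9} → only 3 remains.
R6C7 = 4: in row 6, 4 can only go here (every other open cell in that row sees a 4).
R6C3 = 5: in row 6, 5 can only go here (every other open cell in that row sees a 5).
R1C3 = 3: row 1 has {1,2,9}; col 3 has {4,5,6,7,9}; box has {1,2,6,7,8,9} → only 3 remains.
R9C3 = 2: row 9 has {1,4,5,8,9}; col 3 has {3,4,5,6,7,9}; box has {4,5,6,7,9} → only 2 remains.
R4C3 = 1: row 4 has {3,4,5,6,7,8,9}; col 3 has {2,3,4,5,6,7,9}; box has {3,4,5,6,7,8,9} → only 1 remains.
R7C3 = 8: row 7 has {3,4,7,9}; col 3 has {1,2,3,4,5,6,7,9}; box has {2,4,5,6,7,9} → only 8 remains.
R7C6 = 5: row 7 has {3,4,7,8,9}; col 6 has {1,2,3,6,9}; box has {1,3,4,7,9} → only 5 remains.
R8C6 = 8: row 8 has {4,6,7}; col 6 has {1,2,3,5,6,9}; box has {1,3,4,5,7,9} → only 8 remains.
R9C1 = 3: row 9 has {1,2,4,5,8,9}; col 1 has {6,7,8,9}; box has {2,4,5,6,7,8,9} → only 3 remains.
R9C9 = 6: row 9 has {1,2,3,4,5,8,9}; col 9 has {4,5,7}; box has {4,8} → only 6 remains.
R1C9 = 8: row 1 has {1,2,3,9}; col 9 has {4,5,6,7}; box has {2,4,9} → only 8 remains.
R2C6 = 4: row 2 has {2,6,7,9}; col 6 has {1,2,3,5,6,8,9}; box has {1,2,3,6,9} → only 4 remains.
R4C1 = 2: row 4 has {1,3,4,5,6,7,8,9}; col 1 has {3,6,7,8,9}; box has {1,3,4,5,6,7,8,9} → only 2 remains.
R7C7 = 1: row 7 has {3,4,5,7,8,9}; col 7 has {2,4,8,9}; box has {4,6,8} → only 1 remains.
R7C9 = 2: row 7 has {1,3,4,5,7,8,9}; col 9 has {4,5,6,7,8}; box has {1,4,6,8} → only 2 remains.
R8C1 = 1: row 8 has {4,6,7,8}; col 1 has {2,3,6,7,8,9}; box has {2,3,4,5,6,7,8,9} → only 1 remains.
R8C5 = 2: row 8 has {1,4,6,7,8}; col 5 has {1,3,4,7,9}; box has {1,3,4,5,7,8,9} → only 2 remains.
R8C8 = 5: row 8 has {1,2,4,6,7,8}; col 8 has {3,4,6,8,9}; box has {1,2,4,6,8} → only 5 remains.
R9C7 = 7: row 9 has {1,2,3,4,5,6,8,9}; col 7 has {1,2,4,8,9}; box has {1,2,4,5,6,8} → only 7 remains.
R1C5 = 5: row 1 has {1,2,3,8,9}; col 5 has {1,2,3,4,7,9}; box has {1,2,3,4,6,9} → only 5 remains.
R1C6 = 7: row 1 has {1,2,3,5,8,9}; col 6 has {1,2,3,4,5,6,8,9}; box has {1,2,3,4,5,6,9} → only 7 remains.
R1C7 = 6: row 1 has {1,2,3,5,7,8,9}; col 7 has {1,2,4,7,8,9}; box has {2,4,8,9} → only 6 remains.
R2C1 = 5: row 2 has {2,4,6,7,9}; col 1 has {1,2,3,6,7,8,9}; box has {1,2,3,6,7,8,9} → only 5 remains.
R2C5 = 8: row 2 has {2,4,5,6,7,9}; col 5 has {1,2,3,4,5,7,9}; box has {1,2,3,4,5,6,7,9} → only 8 remains.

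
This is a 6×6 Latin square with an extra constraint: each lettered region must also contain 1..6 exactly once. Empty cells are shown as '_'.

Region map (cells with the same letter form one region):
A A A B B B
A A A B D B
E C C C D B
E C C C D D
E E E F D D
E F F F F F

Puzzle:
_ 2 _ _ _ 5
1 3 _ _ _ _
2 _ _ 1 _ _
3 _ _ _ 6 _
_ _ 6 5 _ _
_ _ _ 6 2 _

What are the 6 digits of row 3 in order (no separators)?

263154

row 1, column 3 = 4 (sole candidate).
row 1, column 4 = 3 (sole candidate).
row 1, column 5 = 1 (sole candidate).
row 2, column 3 = 5 (sole candidate).
row 2, column 5 = 4 (sole candidate).
row 3, column 3 = 3: row 3 has {1,2}; col 3 has {4,5,6}; region has {1} → only 3 remains.
row 3, column 5 = 5: row 3 has {1,2,3}; col 5 has {1,2,4,6}; region has {4,6} → only 5 remains.
row 4, column 3 = 2 (sole candidate).
row 4, column 4 = 4 (sole candidate).
row 4, column 6 = 1 (sole candidate).
row 5, column 1 = 4 (sole candidate).
row 5, column 2 = 1 (sole candidate).
row 5, column 5 = 3 (sole candidate).
row 5, column 6 = 2 (sole candidate).
row 6, column 1 = 5 (sole candidate).
row 6, column 2 = 4 (sole candidate).
row 6, column 3 = 1 (sole candidate).
row 6, column 6 = 3 (sole candidate).
row 1, column 1 = 6 (sole candidate).
row 2, column 4 = 2 (sole candidate).
row 2, column 6 = 6 (sole candidate).
row 3, column 2 = 6: row 3 has {1,2,3,5}; col 2 has {1,2,3,4}; region has {1,2,3,4} → only 6 remains.
row 3, column 6 = 4: row 3 has {1,2,3,5,6}; col 6 has {1,2,3,5,6}; region has {1,2,3,5,6} → only 4 remains.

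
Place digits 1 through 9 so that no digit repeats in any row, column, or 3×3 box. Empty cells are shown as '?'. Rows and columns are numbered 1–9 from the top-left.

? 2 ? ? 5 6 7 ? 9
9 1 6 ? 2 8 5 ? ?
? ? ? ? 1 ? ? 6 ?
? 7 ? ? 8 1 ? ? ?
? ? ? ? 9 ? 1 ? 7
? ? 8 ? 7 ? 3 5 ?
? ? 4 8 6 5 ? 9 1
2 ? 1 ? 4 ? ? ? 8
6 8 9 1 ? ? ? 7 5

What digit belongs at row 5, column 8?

row 1, column 3 = 3 (sole candidate).
row 1, column 4 = 4 (sole candidate).
row 7, column 2 = 3 (sole candidate).
row 7, column 7 = 2 (sole candidate).
row 8, column 2 = 5 (sole candidate).
row 8, column 7 = 6 (sole candidate).
row 8, column 8 = 3 (sole candidate).
row 9, column 5 = 3 (sole candidate).
row 9, column 6 = 2 (sole candidate).
row 9, column 7 = 4 (sole candidate).
row 1, column 1 = 8 (sole candidate).
row 1, column 8 = 1 (sole candidate).
row 2, column 8 = 4 (sole candidate).
row 2, column 9 = 3 (sole candidate).
row 3, column 2 = 4 (sole candidate).
row 3, column 7 = 8 (sole candidate).
row 3, column 9 = 2 (sole candidate).
row 4, column 7 = 9 (sole candidate).
row 4, column 8 = 2 (sole candidate).
row 5, column 2 = 6 (sole candidate).
row 5, column 8 = 8: row 5 has {1,6,7,9}; col 8 has {1,2,3,4,5,6,7,9}; box has {1,2,3,5,7,9} → only 8 remains.

8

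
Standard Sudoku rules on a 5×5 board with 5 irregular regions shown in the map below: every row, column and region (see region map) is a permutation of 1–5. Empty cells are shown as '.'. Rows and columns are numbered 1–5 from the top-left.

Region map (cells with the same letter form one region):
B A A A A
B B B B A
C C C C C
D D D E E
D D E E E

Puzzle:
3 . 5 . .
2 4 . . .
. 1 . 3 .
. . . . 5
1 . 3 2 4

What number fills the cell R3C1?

R1C2 = 2: row 1 has {3,5}; col 2 has {1,4}; region has {5} → only 2 remains.
R1C5 = 1: row 1 has {2,3,5}; col 5 has {4,5}; region has {2,5} → only 1 remains.
R2C3 = 1: row 2 has {2,4}; col 3 has {3,5}; region has {2,3,4} → only 1 remains.
R2C4 = 5: row 2 has {1,2,4}; col 4 has {2,3}; region has {1,2,3,4} → only 5 remains.
R2C5 = 3: row 2 has {1,2,4,5}; col 5 has {1,4,5}; region has {1,2,5} → only 3 remains.
R3C5 = 2: row 3 has {1,3}; col 5 has {1,3,4,5}; region has {1,3} → only 2 remains.
R4C1 = 4: row 4 has {5}; col 1 has {1,2,3}; region has {1} → only 4 remains.
R4C2 = 3: row 4 has {4,5}; col 2 has {1,2,4}; region has {1,4} → only 3 remains.
R4C3 = 2: row 4 has {3,4,5}; col 3 has {1,3,5}; region has {1,3,4} → only 2 remains.
R4C4 = 1: row 4 has {2,3,4,5}; col 4 has {2,3,5}; region has {2,3,4,5} → only 1 remains.
R5C2 = 5: row 5 has {1,2,3,4}; col 2 has {1,2,3,4}; region has {1,2,3,4} → only 5 remains.
R1C4 = 4: row 1 has {1,2,3,5}; col 4 has {1,2,3,5}; region has {1,2,3,5} → only 4 remains.
R3C1 = 5: row 3 has {1,2,3}; col 1 has {1,2,3,4}; region has {1,2,3} → only 5 remains.

5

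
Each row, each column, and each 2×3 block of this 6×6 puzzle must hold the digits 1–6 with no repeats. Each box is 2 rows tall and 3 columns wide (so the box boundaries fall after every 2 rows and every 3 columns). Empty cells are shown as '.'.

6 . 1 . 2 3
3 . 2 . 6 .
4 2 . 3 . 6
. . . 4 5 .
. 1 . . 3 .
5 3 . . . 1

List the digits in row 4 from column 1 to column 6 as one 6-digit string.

163452

r1c4 = 5 (sole candidate).
r2c4 = 1 (sole candidate).
r2c6 = 4 (sole candidate).
r3c3 = 5 (sole candidate).
r3c5 = 1 (sole candidate).
r4c1 = 1: row 4 has {4,5}; col 1 has {3,4,5,6}; box has {2,4,5} → only 1 remains.
r4c2 = 6: row 4 has {1,4,5}; col 2 has {1,2,3}; box has {1,2,4,5} → only 6 remains.
r4c3 = 3: row 4 has {1,4,5,6}; col 3 has {1,2,5}; box has {1,2,4,5,6} → only 3 remains.
r4c6 = 2: row 4 has {1,3,4,5,6}; col 6 has {1,3,4,6}; box has {1,3,4,5,6} → only 2 remains.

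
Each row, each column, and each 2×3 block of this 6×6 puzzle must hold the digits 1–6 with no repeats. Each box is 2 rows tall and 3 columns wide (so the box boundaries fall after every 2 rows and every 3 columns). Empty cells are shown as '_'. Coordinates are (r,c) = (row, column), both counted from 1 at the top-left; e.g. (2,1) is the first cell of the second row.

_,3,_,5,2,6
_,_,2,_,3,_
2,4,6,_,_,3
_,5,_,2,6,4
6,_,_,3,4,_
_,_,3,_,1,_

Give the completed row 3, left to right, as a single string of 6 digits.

246153

(2,6) = 1 (sole candidate).
(3,4) = 1: row 3 has {2,3,4,6}; col 4 has {2,3,5}; box has {2,3,4,6} → only 1 remains.
(3,5) = 5: row 3 has {1,2,3,4,6}; col 5 has {1,2,3,4,6}; box has {1,2,3,4,6} → only 5 remains.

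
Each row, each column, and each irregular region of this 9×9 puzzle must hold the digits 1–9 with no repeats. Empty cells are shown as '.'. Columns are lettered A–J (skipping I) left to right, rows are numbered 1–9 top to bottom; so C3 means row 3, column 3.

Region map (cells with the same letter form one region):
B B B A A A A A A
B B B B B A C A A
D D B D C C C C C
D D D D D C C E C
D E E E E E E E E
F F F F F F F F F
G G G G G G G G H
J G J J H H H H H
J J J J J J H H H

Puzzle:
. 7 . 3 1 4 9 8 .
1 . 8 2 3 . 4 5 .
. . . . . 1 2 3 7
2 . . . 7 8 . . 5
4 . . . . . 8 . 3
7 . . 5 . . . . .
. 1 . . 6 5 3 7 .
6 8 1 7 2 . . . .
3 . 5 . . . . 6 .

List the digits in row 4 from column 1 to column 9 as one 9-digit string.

A1 = 5 (sole candidate).
C1 = 6 (sole candidate).
J1 = 2 (sole candidate).
B2 = 9 (sole candidate).
J2 = 6 (sole candidate).
C3 = 4 (sole candidate).
E3 = 9 (sole candidate).
G4 = 6: row 4 has {2,5,7,8}; col 7 has {2,3,4,8,9}; region has {1,2,3,4,5,7,8,9} → only 6 remains.
E5 = 5 (sole candidate).
G6 = 1 (sole candidate).
A7 = 9 (sole candidate).
C7 = 2 (sole candidate).
D7 = 4 (sole candidate).
J7 = 8 (sole candidate).
G8 = 5 (sole candidate).
G9 = 7 (sole candidate).
F2 = 7 (sole candidate).
A3 = 8 (sole candidate).
D3 = 6 (sole candidate).
B4 = 3: row 4 has {2,5,6,7,8}; col 2 has {1,7,8,9}; region has {2,4,6,7,8} → only 3 remains.
C4 = 9: row 4 has {2,3,5,6,7,8}; col 3 has {1,2,4,5,6,8}; region has {2,3,4,6,7,8} → only 9 remains.
D4 = 1: row 4 has {2,3,5,6,7,8,9}; col 4 has {2,3,4,5,6,7}; region has {2,3,4,6,7,8,9} → only 1 remains.
H4 = 4: row 4 has {1,2,3,5,6,7,8,9}; col 8 has {3,5,6,7,8}; region has {3,5,8} → only 4 remains.

239178645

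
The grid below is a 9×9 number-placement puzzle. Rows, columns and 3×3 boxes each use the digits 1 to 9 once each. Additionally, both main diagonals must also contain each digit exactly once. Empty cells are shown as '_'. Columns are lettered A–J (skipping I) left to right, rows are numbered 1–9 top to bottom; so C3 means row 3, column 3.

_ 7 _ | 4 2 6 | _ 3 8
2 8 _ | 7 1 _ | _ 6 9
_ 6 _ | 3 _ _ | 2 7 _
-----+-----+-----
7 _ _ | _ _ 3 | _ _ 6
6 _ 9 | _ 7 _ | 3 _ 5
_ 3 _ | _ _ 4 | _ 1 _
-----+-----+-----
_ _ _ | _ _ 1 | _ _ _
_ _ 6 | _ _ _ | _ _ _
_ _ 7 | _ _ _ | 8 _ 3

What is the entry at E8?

9

F2 = 5 (sole candidate).
G2 = 4 (sole candidate).
J3 = 1 (sole candidate).
G4 = 9 (sole candidate).
G6 = 7 (sole candidate).
J6 = 2 (sole candidate).
G1 = 5 (sole candidate).
C2 = 3 (sole candidate).
C3 = 5 (sole candidate).
C6 = 8 (sole candidate).
C7 = 4 (sole candidate).
G7 = 6 (sole candidate).
J7 = 7 (sole candidate).
G8 = 1 (sole candidate).
J8 = 4 (sole candidate).
C1 = 1 (sole candidate).
C4 = 2 (sole candidate).
D4 = 1 (sole candidate).
A6 = 5 (sole candidate).
D6 = 9 (sole candidate).
E6 = 6 (sole candidate).
B8 = 5 (sole candidate).
A9 = 1 (sole candidate).
A1 = 9 (sole candidate).
A3 = 4 (sole candidate).
B4 = 4 (sole candidate).
H4 = 8 (sole candidate).
B5 = 1 (sole candidate).
H5 = 4 (sole candidate).
H8 = 2 (sole candidate).
E4 = 5 (sole candidate).
D8 = 8 (sole candidate).
D5 = 2 (sole candidate).
F5 = 8 (sole candidate).
D7 = 5 (sole candidate).
H7 = 9 (sole candidate).
A8 = 3 (sole candidate).
E8 = 9: row 8 has {1,2,3,4,5,6,8}; col 5 has {1,2,5,6,7}; box has {1,5,8} → only 9 remains.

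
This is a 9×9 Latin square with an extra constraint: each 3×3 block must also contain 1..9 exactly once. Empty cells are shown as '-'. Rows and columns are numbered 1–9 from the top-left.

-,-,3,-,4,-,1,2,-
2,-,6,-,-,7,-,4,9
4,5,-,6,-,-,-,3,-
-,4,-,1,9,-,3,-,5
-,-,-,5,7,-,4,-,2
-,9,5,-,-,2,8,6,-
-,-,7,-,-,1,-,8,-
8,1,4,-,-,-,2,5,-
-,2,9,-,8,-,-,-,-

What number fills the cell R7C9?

R2C2 = 8: row 2 has {2,4,6,7,9}; col 2 has {1,2,4,5,9}; box has {2,3,4,5,6} → only 8 remains.
R2C4 = 3: row 2 has {2,4,6,7,8,9}; col 4 has {1,5,6}; box has {4,6,7} → only 3 remains.
R2C7 = 5: row 2 has {2,3,4,6,7,8,9}; col 7 has {1,2,3,4,8}; box has {1,2,3,4,9} → only 5 remains.
R3C3 = 1: row 3 has {3,4,5,6}; col 3 has {3,4,5,6,7,9}; box has {2,3,4,5,6,8} → only 1 remains.
R3C5 = 2: row 3 has {1,3,4,5,6}; col 5 has {4,7,8,9}; box has {3,4,6,7} → only 2 remains.
R3C7 = 7: row 3 has {1,2,3,4,5,6}; col 7 has {1,2,3,4,5,8}; box has {1,2,3,4,5,9} → only 7 remains.
R3C9 = 8: row 3 has {1,2,3,4,5,6,7}; col 9 has {2,5,9}; box has {1,2,3,4,5,7,9} → only 8 remains.
R4C8 = 7: row 4 has {1,3,4,5,9}; col 8 has {2,3,4,5,6,8}; box has {2,3,4,5,6,8} → only 7 remains.
R5C3 = 8: row 5 has {2,4,5,7}; col 3 has {1,3,4,5,6,7,9}; box has {4,5,9} → only 8 remains.
R6C4 = 4: row 6 has {2,5,6,8,9}; col 4 has {1,3,5,6}; box has {1,2,5,7,9} → only 4 remains.
R6C5 = 3: row 6 has {2,4,5,6,8,9}; col 5 has {2,4,7,8,9}; box has {1,2,4,5,7,9} → only 3 remains.
R6C9 = 1: row 6 has {2,3,4,5,6,8,9}; col 9 has {2,5,8,9}; box has {2,3,4,5,6,7,8} → only 1 remains.
R8C5 = 6: row 8 has {1,2,4,5,8}; col 5 has {2,3,4,7,8,9}; box has {1,8} → only 6 remains.
R9C4 = 7: row 9 has {2,8,9}; col 4 has {1,3,4,5,6}; box has {1,6,8} → only 7 remains.
R9C7 = 6: row 9 has {2,7,8,9}; col 7 has {1,2,3,4,5,7,8}; box has {2,5,8} → only 6 remains.
R9C8 = 1: row 9 has {2,6,7,8,9}; col 8 has {2,3,4,5,6,7,8}; box has {2,5,6,8} → only 1 remains.
R1C2 = 7: row 1 has {1,2,3,4}; col 2 has {1,2,4,5,8,9}; box has {1,2,3,4,5,6,8} → only 7 remains.
R1C9 = 6: row 1 has {1,2,3,4,7}; col 9 has {1,2,5,8,9}; box has {1,2,3,4,5,7,8,9} → only 6 remains.
R2C5 = 1: row 2 has {2,3,4,5,6,7,8,9}; col 5 has {2,3,4,6,7,8,9}; box has {2,3,4,6,7} → only 1 remains.
R3C6 = 9: row 3 has {1,2,3,4,5,6,7,8}; col 6 has {1,2,7}; box has {1,2,3,4,6,7} → only 9 remains.
R4C1 = 6: row 4 has {1,3,4,5,7,9}; col 1 has {2,4,8}; box has {4,5,8,9} → only 6 remains.
R4C3 = 2: row 4 has {1,3,4,5,6,7,9}; col 3 has {1,3,4,5,6,7,8,9}; box has {4,5,6,8,9} → only 2 remains.
R4C6 = 8: row 4 has {1,2,3,4,5,6,7,9}; col 6 has {1,2,7,9}; box has {1,2,3,4,5,7,9} → only 8 remains.
R5C2 = 3: row 5 has {2,4,5,7,8}; col 2 has {1,2,4,5,7,8,9}; box has {2,4,5,6,8,9} → only 3 remains.
R5C6 = 6: row 5 has {2,3,4,5,7,8}; col 6 has {1,2,7,8,9}; box has {1,2,3,4,5,7,8,9} → only 6 remains.
R5C8 = 9: row 5 has {2,3,4,5,6,7,8}; col 8 has {1,2,3,4,5,6,7,8}; box has {1,2,3,4,5,6,7,8} → only 9 remains.
R6C1 = 7: row 6 has {1,2,3,4,5,6,8,9}; col 1 has {2,4,6,8}; box has {2,3,4,5,6,8,9} → only 7 remains.
R7C2 = 6: row 7 has {1,7,8}; col 2 has {1,2,3,4,5,7,8,9}; box has {1,2,4,7,8,9} → only 6 remains.
R7C5 = 5: row 7 has {1,6,7,8}; col 5 has {1,2,3,4,6,7,8,9}; box has {1,6,7,8} → only 5 remains.
R7C7 = 9: row 7 has {1,5,6,7,8}; col 7 has {1,2,3,4,5,6,7,8}; box has {1,2,5,6,8} → only 9 remains.
R8C4 = 9: row 8 has {1,2,4,5,6,8}; col 4 has {1,3,4,5,6,7}; box has {1,5,6,7,8} → only 9 remains.
R8C6 = 3: row 8 has {1,2,4,5,6,8,9}; col 6 has {1,2,6,7,8,9}; box has {1,5,6,7,8,9} → only 3 remains.
R8C9 = 7: row 8 has {1,2,3,4,5,6,8,9}; col 9 has {1,2,5,6,8,9}; box has {1,2,5,6,8,9} → only 7 remains.
R9C6 = 4: row 9 has {1,2,6,7,8,9}; col 6 has {1,2,3,6,7,8,9}; box has {1,3,5,6,7,8,9} → only 4 remains.
R9C9 = 3: row 9 has {1,2,4,6,7,8,9}; col 9 has {1,2,5,6,7,8,9}; box has {1,2,5,6,7,8,9} → only 3 remains.
R1C1 = 9: row 1 has {1,2,3,4,6,7}; col 1 has {2,4,6,7,8}; box has {1,2,3,4,5,6,7,8} → only 9 remains.
R1C4 = 8: row 1 has {1,2,3,4,6,7,9}; col 4 has {1,3,4,5,6,7,9}; box has {1,2,3,4,6,7,9} → only 8 remains.
R1C6 = 5: row 1 has {1,2,3,4,6,7,8,9}; col 6 has {1,2,3,4,6,7,8,9}; box has {1,2,3,4,6,7,8,9} → only 5 remains.
R5C1 = 1: row 5 has {2,3,4,5,6,7,8,9}; col 1 has {2,4,6,7,8,9}; box has {2,3,4,5,6,7,8,9} → only 1 remains.
R7C1 = 3: row 7 has {1,5,6,7,8,9}; col 1 has {1,2,4,6,7,8,9}; box has {1,2,4,6,7,8,9} → only 3 remains.
R7C4 = 2: row 7 has {1,3,5,6,7,8,9}; col 4 has {1,3,4,5,6,7,8,9}; box has {1,3,4,5,6,7,8,9} → only 2 remains.
R7C9 = 4: row 7 has {1,2,3,5,6,7,8,9}; col 9 has {1,2,3,5,6,7,8,9}; box has {1,2,3,5,6,7,8,9} → only 4 remains.

4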